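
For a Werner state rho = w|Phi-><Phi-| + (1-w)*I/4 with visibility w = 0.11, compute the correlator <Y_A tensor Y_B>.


|Phi-> = (|00> - |11>)/sqrt(2)
For the pure Bell state, <Y_A Y_B> = +1 (Bell-state Pauli correlator).
The maximally-mixed part I/4 has tr(I/4 * P tensor P) = 0 for any traceless Pauli P.
So <Y_A Y_B>_rho = w * (+1) + (1 - w) * 0
= 0.11 * (+1)
= 0.1100

0.1100


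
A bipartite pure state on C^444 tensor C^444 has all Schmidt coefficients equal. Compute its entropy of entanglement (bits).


For a maximally entangled state in d x d:
S = log2(d) = log2(444)
= 8.7944

8.7944


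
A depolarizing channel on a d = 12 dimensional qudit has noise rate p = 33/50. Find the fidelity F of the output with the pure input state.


F = (1-p) + p/d
= (1 - 0.6600) + 0.6600/12
= 0.3400 + 0.0550
= 0.3950

0.3950


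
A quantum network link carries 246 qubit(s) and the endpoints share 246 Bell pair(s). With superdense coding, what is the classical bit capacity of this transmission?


Superdense coding allows 2 classical bits per shared entangled pair.
246 pair(s) -> 2 * 246 = 492 classical bits

492


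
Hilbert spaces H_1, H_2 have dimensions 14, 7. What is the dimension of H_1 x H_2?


dim(H_1 x H_2) = 14 * 7
= 98

98


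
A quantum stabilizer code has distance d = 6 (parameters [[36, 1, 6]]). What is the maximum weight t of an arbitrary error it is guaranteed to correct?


Code parameters: [[36, 1, 6]], distance d = 6.
Number of correctable errors = floor((d-1)/2)
= floor((6 - 1)/2)
= floor(5/2)
= 2

2


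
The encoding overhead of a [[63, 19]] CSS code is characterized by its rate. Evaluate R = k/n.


Code rate R = k/n
= 19/63
= 0.3016

0.3016


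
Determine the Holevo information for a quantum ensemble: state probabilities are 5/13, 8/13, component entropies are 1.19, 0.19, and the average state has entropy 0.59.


chi = S(rho) - sum_i p_i * S(rho_i)
Weighted entropy = 5/13 * 1.19 + 8/13 * 0.19
= 0.5746
chi = 0.59 - 0.5746
= 0.0154

0.0154


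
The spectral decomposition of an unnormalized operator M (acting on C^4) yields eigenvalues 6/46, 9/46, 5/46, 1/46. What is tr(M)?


tr(M) = sum of eigenvalues
= 6/46 + 9/46 + 5/46 + 1/46
= 21/46
= 0.4565

0.4565


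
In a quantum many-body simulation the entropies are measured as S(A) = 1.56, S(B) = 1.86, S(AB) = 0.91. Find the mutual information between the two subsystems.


I(A:B) = S(A) + S(B) - S(AB)
= 1.56 + 1.86 - 0.91
= 2.5100

2.5100


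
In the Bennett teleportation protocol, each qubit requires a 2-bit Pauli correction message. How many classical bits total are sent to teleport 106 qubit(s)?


Quantum teleportation requires 2 classical bits per qubit teleported.
106 qubit(s) -> 2 * 106 = 212 classical bits

212


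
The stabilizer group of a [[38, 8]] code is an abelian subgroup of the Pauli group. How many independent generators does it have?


For an [[n,k]] stabilizer code:
Number of stabilizer generators = n - k
= 38 - 8
= 30

30


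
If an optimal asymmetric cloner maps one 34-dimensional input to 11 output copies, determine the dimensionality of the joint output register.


Output space = H^(tensor 11) where dim(H) = 34
dim = 34^11
= 1156 (after 2 factors)
= 39304 (after 3 factors)
= 1336336 (after 4 factors)
= 45435424 (after 5 factors)
= 1544804416 (after 6 factors)
= 52523350144 (after 7 factors)
= 1785793904896 (after 8 factors)
= 60716992766464 (after 9 factors)
= 2064377754059776 (after 10 factors)
= 70188843638032384 (after 11 factors)
= 70188843638032384

70188843638032384


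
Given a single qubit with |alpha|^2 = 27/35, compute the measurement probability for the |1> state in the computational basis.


|alpha|^2 = 27/35 = 0.7714
|beta|^2 = 1 - 27/35 = 8/35 = 0.2286
P(|1>) = |beta|^2 = 0.2286

0.2286


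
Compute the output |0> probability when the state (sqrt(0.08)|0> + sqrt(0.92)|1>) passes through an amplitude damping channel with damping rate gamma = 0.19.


For amplitude damping with parameter gamma on state sqrt(a)|0> + sqrt(b)|1>:
alpha^2 = 0.08, beta^2 = 0.92
P(|0>) = alpha^2 + gamma * beta^2
= 0.08 + 0.19 * 0.92
= 0.08 + 0.1748
= 0.2548

0.2548


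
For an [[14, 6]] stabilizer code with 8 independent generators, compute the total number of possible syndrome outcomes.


Each stabilizer generator gives a binary (+1 or -1) measurement outcome.
With 8 independent generators:
Total syndromes = 2^8
= 256

256


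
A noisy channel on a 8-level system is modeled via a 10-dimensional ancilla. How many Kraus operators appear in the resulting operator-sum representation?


Tracing out the environment in an orthonormal basis {|i>_E} gives Kraus operators K_i = <i|_E U |0>_E.
Number of Kraus operators = dim(H_env) = d_env
= 10

10


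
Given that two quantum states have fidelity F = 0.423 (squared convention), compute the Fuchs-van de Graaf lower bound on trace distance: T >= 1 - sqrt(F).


Fuchs-van de Graaf (squared-fidelity convention): 1 - sqrt(F) <= T <= sqrt(1 - F).
Lower bound: T >= 1 - sqrt(F)
sqrt(F) = sqrt(0.423) = 0.6504
T >= 1 - 0.6504
T >= 0.3496

0.3496


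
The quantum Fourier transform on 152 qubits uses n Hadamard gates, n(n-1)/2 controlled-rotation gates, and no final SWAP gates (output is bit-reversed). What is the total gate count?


Hadamard gates: 152
Controlled rotations: n*(n-1)/2 = 152*151/2 = 11476
SWAP gates: 0 (omitted)
Total = 152 + 11476
= 11628

11628


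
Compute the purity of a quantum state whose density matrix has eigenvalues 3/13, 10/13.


tr(rho^2) = sum of eigenvalues squared
= (3/13)^2 + (10/13)^2
= (9 + 100) / 169
= 109/169
= 0.6450

0.6450


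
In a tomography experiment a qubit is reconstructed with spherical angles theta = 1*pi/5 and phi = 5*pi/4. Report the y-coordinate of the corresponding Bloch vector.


theta = 0.6283, phi = 3.9270
r_y = sin(theta)*sin(phi) = 0.5878 * -0.7071
r_y = -0.4156

-0.4156


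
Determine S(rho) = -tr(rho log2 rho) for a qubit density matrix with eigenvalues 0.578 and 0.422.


S = -p*log2(p) - (1-p)*log2(1-p)
p = 0.5780, 1-p = 0.4220
= -0.5780 * log2(0.5780) - 0.4220 * log2(0.4220)
= -(-0.4571) - (-0.5253)
= 0.9824

0.9824


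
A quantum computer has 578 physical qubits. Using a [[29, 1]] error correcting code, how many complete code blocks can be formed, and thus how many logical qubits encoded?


Each code block uses 29 physical qubits for 1 logical qubit(s).
Number of complete blocks = floor(578 / 29) = 19
Logical qubits = 19 * 1
= 19

19


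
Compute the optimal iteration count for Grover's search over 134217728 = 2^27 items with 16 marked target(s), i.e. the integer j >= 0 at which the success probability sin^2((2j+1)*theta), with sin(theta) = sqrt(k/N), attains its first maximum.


After j Grover iterations the success probability is P(j) = sin^2((2j+1)*theta), where sin(theta) = sqrt(k/N).
N = 2^27 = 134217728, k = 16
sin(theta) = sqrt(k/N) = 0.000345266983
theta = arcsin(sqrt(k/N)) = 0.0003452669899 rad
P(j) reaches its first maximum when (2j+1)*theta is as close as possible to pi/2, i.e. j = round(pi/(4*theta) - 1/2).
pi/(4*theta) - 1/2 = 2274.2560
(For comparison, the common estimate pi/4 * sqrt(N/k) = 2274.7561; the exact maximiser is used here.)
Optimal iterations = 2274

2274


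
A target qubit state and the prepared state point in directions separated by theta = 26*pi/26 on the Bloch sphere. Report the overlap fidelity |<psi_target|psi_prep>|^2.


For states separated by angle theta on Bloch sphere:
F = cos^2(theta/2)
theta = 26*pi/26 = 3.1416
theta/2 = 1.5708
cos(theta/2) = 0.0000
F = 0.0000

0.0000


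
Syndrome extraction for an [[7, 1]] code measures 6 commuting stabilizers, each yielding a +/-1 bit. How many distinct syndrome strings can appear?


Each stabilizer generator gives a binary (+1 or -1) measurement outcome.
With 6 independent generators:
Total syndromes = 2^6
= 64

64


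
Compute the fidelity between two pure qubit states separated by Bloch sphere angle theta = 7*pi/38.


For states separated by angle theta on Bloch sphere:
F = cos^2(theta/2)
theta = 7*pi/38 = 0.5787
theta/2 = 0.2894
cos(theta/2) = 0.9584
F = 0.9186

0.9186


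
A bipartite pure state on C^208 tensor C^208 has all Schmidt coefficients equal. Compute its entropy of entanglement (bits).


For a maximally entangled state in d x d:
S = log2(d) = log2(208)
= 7.7004

7.7004


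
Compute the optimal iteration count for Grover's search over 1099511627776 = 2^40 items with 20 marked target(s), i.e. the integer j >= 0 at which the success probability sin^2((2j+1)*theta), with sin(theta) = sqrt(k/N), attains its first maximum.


After j Grover iterations the success probability is P(j) = sin^2((2j+1)*theta), where sin(theta) = sqrt(k/N).
N = 2^40 = 1099511627776, k = 20
sin(theta) = sqrt(k/N) = 4.2649612e-06
theta = arcsin(sqrt(k/N)) = 4.2649612e-06 rad
P(j) reaches its first maximum when (2j+1)*theta is as close as possible to pi/2, i.e. j = round(pi/(4*theta) - 1/2).
pi/(4*theta) - 1/2 = 184150.8033
(For comparison, the common estimate pi/4 * sqrt(N/k) = 184151.3033; the exact maximiser is used here.)
Optimal iterations = 184151

184151


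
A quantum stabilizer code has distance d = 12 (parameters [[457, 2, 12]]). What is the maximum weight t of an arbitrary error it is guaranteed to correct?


Code parameters: [[457, 2, 12]], distance d = 12.
Number of correctable errors = floor((d-1)/2)
= floor((12 - 1)/2)
= floor(11/2)
= 5

5


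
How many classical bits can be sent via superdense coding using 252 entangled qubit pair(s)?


Superdense coding allows 2 classical bits per shared entangled pair.
252 pair(s) -> 2 * 252 = 504 classical bits

504


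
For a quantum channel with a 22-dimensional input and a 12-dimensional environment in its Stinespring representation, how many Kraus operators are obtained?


Tracing out the environment in an orthonormal basis {|i>_E} gives Kraus operators K_i = <i|_E U |0>_E.
Number of Kraus operators = dim(H_env) = d_env
= 12

12


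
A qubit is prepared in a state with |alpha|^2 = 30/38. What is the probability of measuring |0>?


|alpha|^2 = 30/38 = 0.7895
|beta|^2 = 1 - 30/38 = 8/38 = 0.2105
P(|0>) = |alpha|^2 = 0.7895

0.7895


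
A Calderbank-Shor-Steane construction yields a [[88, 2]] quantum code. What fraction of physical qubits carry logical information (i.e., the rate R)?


Code rate R = k/n
= 2/88
= 0.0227

0.0227


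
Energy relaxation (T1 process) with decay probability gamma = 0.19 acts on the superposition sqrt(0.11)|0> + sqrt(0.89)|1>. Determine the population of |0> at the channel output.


For amplitude damping with parameter gamma on state sqrt(a)|0> + sqrt(b)|1>:
alpha^2 = 0.11, beta^2 = 0.89
P(|0>) = alpha^2 + gamma * beta^2
= 0.11 + 0.19 * 0.89
= 0.11 + 0.1691
= 0.2791

0.2791


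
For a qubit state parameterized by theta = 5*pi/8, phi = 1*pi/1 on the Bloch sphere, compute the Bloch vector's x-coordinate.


theta = 1.9635, phi = 3.1416
r_x = sin(theta)*cos(phi) = 0.9239 * -1.0000
r_x = -0.9239

-0.9239


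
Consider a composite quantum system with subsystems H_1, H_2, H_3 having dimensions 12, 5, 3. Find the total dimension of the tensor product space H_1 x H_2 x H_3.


dim(H_1 x H_2 x H_3) = 12 * 5 * 3
= 60 * 3
= 180

180


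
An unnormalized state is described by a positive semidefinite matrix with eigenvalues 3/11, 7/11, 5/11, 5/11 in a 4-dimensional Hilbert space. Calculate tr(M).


tr(M) = sum of eigenvalues
= 3/11 + 7/11 + 5/11 + 5/11
= 20/11
= 1.8182

1.8182


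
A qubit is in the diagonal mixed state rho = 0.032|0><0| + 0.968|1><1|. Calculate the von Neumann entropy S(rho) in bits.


S = -p*log2(p) - (1-p)*log2(1-p)
p = 0.0320, 1-p = 0.9680
= -0.0320 * log2(0.0320) - 0.9680 * log2(0.9680)
= -(-0.1589) - (-0.0454)
= 0.2043

0.2043


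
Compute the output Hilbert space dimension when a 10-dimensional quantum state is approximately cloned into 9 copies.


Output space = H^(tensor 9) where dim(H) = 10
dim = 10^9
= 100 (after 2 factors)
= 1000 (after 3 factors)
= 10000 (after 4 factors)
= 100000 (after 5 factors)
= 1000000 (after 6 factors)
= 10000000 (after 7 factors)
= 100000000 (after 8 factors)
= 1000000000 (after 9 factors)
= 1000000000

1000000000


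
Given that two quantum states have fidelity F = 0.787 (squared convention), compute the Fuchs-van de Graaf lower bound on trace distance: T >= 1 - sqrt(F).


Fuchs-van de Graaf (squared-fidelity convention): 1 - sqrt(F) <= T <= sqrt(1 - F).
Lower bound: T >= 1 - sqrt(F)
sqrt(F) = sqrt(0.787) = 0.8871
T >= 1 - 0.8871
T >= 0.1129

0.1129


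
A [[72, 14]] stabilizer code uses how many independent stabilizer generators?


For an [[n,k]] stabilizer code:
Number of stabilizer generators = n - k
= 72 - 14
= 58

58


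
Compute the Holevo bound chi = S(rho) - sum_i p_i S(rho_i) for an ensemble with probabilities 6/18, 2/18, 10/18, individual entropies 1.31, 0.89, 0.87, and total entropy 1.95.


chi = S(rho) - sum_i p_i * S(rho_i)
Weighted entropy = 6/18 * 1.31 + 2/18 * 0.89 + 10/18 * 0.87
= 1.0189
chi = 1.95 - 1.0189
= 0.9311

0.9311


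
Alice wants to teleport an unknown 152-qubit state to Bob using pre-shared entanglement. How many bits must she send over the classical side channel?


Quantum teleportation requires 2 classical bits per qubit teleported.
152 qubit(s) -> 2 * 152 = 304 classical bits

304


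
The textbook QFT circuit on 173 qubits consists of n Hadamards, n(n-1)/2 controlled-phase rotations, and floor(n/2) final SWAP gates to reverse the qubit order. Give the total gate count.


Hadamard gates: 173
Controlled rotations: n*(n-1)/2 = 173*172/2 = 14878
SWAP gates: floor(n/2) = floor(173/2) = 86
Total = 173 + 14878 + 86
= 15137

15137


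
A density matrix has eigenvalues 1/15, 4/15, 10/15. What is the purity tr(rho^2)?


tr(rho^2) = sum of eigenvalues squared
= (1/15)^2 + (4/15)^2 + (10/15)^2
= (1 + 16 + 100) / 225
= 117/225
= 0.5200

0.5200


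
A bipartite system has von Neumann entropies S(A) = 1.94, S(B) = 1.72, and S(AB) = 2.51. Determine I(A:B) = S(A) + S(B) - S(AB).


I(A:B) = S(A) + S(B) - S(AB)
= 1.94 + 1.72 - 2.51
= 1.1500

1.1500


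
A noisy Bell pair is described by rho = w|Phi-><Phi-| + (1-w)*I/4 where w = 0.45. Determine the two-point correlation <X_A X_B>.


|Phi-> = (|00> - |11>)/sqrt(2)
For the pure Bell state, <X_A X_B> = -1 (Bell-state Pauli correlator).
The maximally-mixed part I/4 has tr(I/4 * P tensor P) = 0 for any traceless Pauli P.
So <X_A X_B>_rho = w * (-1) + (1 - w) * 0
= 0.45 * (-1)
= -0.4500

-0.4500


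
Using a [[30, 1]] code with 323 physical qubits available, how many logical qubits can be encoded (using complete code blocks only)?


Each code block uses 30 physical qubits for 1 logical qubit(s).
Number of complete blocks = floor(323 / 30) = 10
Logical qubits = 10 * 1
= 10

10


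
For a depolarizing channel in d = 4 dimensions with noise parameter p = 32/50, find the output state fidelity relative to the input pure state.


F = (1-p) + p/d
= (1 - 0.6400) + 0.6400/4
= 0.3600 + 0.1600
= 0.5200

0.5200


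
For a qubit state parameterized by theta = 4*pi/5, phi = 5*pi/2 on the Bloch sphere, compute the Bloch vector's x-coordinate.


theta = 2.5133, phi = 7.8540
r_x = sin(theta)*cos(phi) = 0.5878 * 0.0000
r_x = 0.0000

0.0000


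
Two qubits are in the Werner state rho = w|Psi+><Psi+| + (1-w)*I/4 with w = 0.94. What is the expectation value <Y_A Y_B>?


|Psi+> = (|01> + |10>)/sqrt(2)
For the pure Bell state, <Y_A Y_B> = +1 (Bell-state Pauli correlator).
The maximally-mixed part I/4 has tr(I/4 * P tensor P) = 0 for any traceless Pauli P.
So <Y_A Y_B>_rho = w * (+1) + (1 - w) * 0
= 0.94 * (+1)
= 0.9400

0.9400


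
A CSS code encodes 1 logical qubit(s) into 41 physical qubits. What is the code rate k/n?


Code rate R = k/n
= 1/41
= 0.0244

0.0244


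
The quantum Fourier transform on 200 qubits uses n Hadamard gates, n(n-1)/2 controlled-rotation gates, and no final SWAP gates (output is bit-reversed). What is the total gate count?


Hadamard gates: 200
Controlled rotations: n*(n-1)/2 = 200*199/2 = 19900
SWAP gates: 0 (omitted)
Total = 200 + 19900
= 20100

20100


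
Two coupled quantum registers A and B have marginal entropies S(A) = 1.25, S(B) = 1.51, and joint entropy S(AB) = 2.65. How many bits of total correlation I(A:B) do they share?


I(A:B) = S(A) + S(B) - S(AB)
= 1.25 + 1.51 - 2.65
= 0.1100

0.1100


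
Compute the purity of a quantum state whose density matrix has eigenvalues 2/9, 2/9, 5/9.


tr(rho^2) = sum of eigenvalues squared
= (2/9)^2 + (2/9)^2 + (5/9)^2
= (4 + 4 + 25) / 81
= 33/81
= 0.4074

0.4074


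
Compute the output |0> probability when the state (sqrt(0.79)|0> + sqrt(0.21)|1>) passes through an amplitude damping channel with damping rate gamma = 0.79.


For amplitude damping with parameter gamma on state sqrt(a)|0> + sqrt(b)|1>:
alpha^2 = 0.79, beta^2 = 0.21
P(|0>) = alpha^2 + gamma * beta^2
= 0.79 + 0.79 * 0.21
= 0.79 + 0.1659
= 0.9559

0.9559


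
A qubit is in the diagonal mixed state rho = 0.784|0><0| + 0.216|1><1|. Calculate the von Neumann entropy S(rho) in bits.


S = -p*log2(p) - (1-p)*log2(1-p)
p = 0.7840, 1-p = 0.2160
= -0.7840 * log2(0.7840) - 0.2160 * log2(0.2160)
= -(-0.2752) - (-0.4776)
= 0.7528

0.7528


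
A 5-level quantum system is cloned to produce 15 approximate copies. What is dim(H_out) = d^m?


Output space = H^(tensor 15) where dim(H) = 5
dim = 5^15
= 25 (after 2 factors)
= 125 (after 3 factors)
= 625 (after 4 factors)
= 3125 (after 5 factors)
= 15625 (after 6 factors)
= 78125 (after 7 factors)
= 390625 (after 8 factors)
= 1953125 (after 9 factors)
= 9765625 (after 10 factors)
= 48828125 (after 11 factors)
= 244140625 (after 12 factors)
= 1220703125 (after 13 factors)
= 6103515625 (after 14 factors)
= 30517578125 (after 15 factors)
= 30517578125

30517578125


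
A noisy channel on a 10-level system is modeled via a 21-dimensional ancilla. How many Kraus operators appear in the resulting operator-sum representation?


Tracing out the environment in an orthonormal basis {|i>_E} gives Kraus operators K_i = <i|_E U |0>_E.
Number of Kraus operators = dim(H_env) = d_env
= 21

21


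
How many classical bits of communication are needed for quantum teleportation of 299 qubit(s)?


Quantum teleportation requires 2 classical bits per qubit teleported.
299 qubit(s) -> 2 * 299 = 598 classical bits

598


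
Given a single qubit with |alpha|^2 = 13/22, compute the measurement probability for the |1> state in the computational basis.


|alpha|^2 = 13/22 = 0.5909
|beta|^2 = 1 - 13/22 = 9/22 = 0.4091
P(|1>) = |beta|^2 = 0.4091

0.4091


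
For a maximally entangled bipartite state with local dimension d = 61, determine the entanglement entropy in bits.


For a maximally entangled state in d x d:
S = log2(d) = log2(61)
= 5.9307

5.9307


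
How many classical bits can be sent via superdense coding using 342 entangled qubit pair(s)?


Superdense coding allows 2 classical bits per shared entangled pair.
342 pair(s) -> 2 * 342 = 684 classical bits

684


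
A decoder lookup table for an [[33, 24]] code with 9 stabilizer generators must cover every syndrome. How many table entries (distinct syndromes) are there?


Each stabilizer generator gives a binary (+1 or -1) measurement outcome.
With 9 independent generators:
Total syndromes = 2^9
= 512

512


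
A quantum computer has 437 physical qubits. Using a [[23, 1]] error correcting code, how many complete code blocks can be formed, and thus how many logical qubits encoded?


Each code block uses 23 physical qubits for 1 logical qubit(s).
Number of complete blocks = floor(437 / 23) = 19
Logical qubits = 19 * 1
= 19

19


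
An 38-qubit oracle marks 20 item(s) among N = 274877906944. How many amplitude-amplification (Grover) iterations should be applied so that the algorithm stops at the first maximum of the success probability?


After j Grover iterations the success probability is P(j) = sin^2((2j+1)*theta), where sin(theta) = sqrt(k/N).
N = 2^38 = 274877906944, k = 20
sin(theta) = sqrt(k/N) = 8.5299224e-06
theta = arcsin(sqrt(k/N)) = 8.5299224e-06 rad
P(j) reaches its first maximum when (2j+1)*theta is as close as possible to pi/2, i.e. j = round(pi/(4*theta) - 1/2).
pi/(4*theta) - 1/2 = 92075.1516
(For comparison, the common estimate pi/4 * sqrt(N/k) = 92075.6516; the exact maximiser is used here.)
Optimal iterations = 92075

92075


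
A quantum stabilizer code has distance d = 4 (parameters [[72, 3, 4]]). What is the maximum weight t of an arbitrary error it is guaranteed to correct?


Code parameters: [[72, 3, 4]], distance d = 4.
Number of correctable errors = floor((d-1)/2)
= floor((4 - 1)/2)
= floor(3/2)
= 1

1


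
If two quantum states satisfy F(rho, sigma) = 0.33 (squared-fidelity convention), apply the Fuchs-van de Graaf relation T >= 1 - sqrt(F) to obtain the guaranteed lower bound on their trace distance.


Fuchs-van de Graaf (squared-fidelity convention): 1 - sqrt(F) <= T <= sqrt(1 - F).
Lower bound: T >= 1 - sqrt(F)
sqrt(F) = sqrt(0.33) = 0.5745
T >= 1 - 0.5745
T >= 0.4255

0.4255


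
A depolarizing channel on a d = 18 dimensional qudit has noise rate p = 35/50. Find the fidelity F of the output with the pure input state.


F = (1-p) + p/d
= (1 - 0.7000) + 0.7000/18
= 0.3000 + 0.0389
= 0.3389

0.3389


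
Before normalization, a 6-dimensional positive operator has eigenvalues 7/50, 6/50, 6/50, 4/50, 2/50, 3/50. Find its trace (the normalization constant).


tr(M) = sum of eigenvalues
= 7/50 + 6/50 + 6/50 + 4/50 + 2/50 + 3/50
= 28/50
= 0.5600

0.5600


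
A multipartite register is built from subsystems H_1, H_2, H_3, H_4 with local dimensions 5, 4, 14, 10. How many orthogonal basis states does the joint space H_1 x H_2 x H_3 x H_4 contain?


dim(H_1 x H_2 x H_3 x H_4) = 5 * 4 * 14 * 10
= 20 * 14 * 10
= 280 * 10
= 2800

2800


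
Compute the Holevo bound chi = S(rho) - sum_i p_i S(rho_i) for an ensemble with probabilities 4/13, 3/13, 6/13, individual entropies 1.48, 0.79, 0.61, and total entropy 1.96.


chi = S(rho) - sum_i p_i * S(rho_i)
Weighted entropy = 4/13 * 1.48 + 3/13 * 0.79 + 6/13 * 0.61
= 0.9192
chi = 1.96 - 0.9192
= 1.0408

1.0408


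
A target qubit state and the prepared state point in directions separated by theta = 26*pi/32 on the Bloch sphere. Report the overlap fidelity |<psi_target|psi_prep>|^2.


For states separated by angle theta on Bloch sphere:
F = cos^2(theta/2)
theta = 26*pi/32 = 2.5525
theta/2 = 1.2763
cos(theta/2) = 0.2903
F = 0.0843

0.0843


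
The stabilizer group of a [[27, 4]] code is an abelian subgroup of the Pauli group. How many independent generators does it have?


For an [[n,k]] stabilizer code:
Number of stabilizer generators = n - k
= 27 - 4
= 23

23


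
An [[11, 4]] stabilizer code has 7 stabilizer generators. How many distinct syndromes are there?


Each stabilizer generator gives a binary (+1 or -1) measurement outcome.
With 7 independent generators:
Total syndromes = 2^7
= 128

128


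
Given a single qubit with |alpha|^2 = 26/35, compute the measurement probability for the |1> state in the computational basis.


|alpha|^2 = 26/35 = 0.7429
|beta|^2 = 1 - 26/35 = 9/35 = 0.2571
P(|1>) = |beta|^2 = 0.2571

0.2571


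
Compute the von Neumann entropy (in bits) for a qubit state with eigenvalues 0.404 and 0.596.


S = -p*log2(p) - (1-p)*log2(1-p)
p = 0.4040, 1-p = 0.5960
= -0.4040 * log2(0.4040) - 0.5960 * log2(0.5960)
= -(-0.5283) - (-0.4450)
= 0.9732

0.9732


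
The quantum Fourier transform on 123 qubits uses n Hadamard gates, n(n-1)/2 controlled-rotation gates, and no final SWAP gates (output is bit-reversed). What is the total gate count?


Hadamard gates: 123
Controlled rotations: n*(n-1)/2 = 123*122/2 = 7503
SWAP gates: 0 (omitted)
Total = 123 + 7503
= 7626

7626


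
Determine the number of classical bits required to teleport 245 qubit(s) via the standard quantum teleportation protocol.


Quantum teleportation requires 2 classical bits per qubit teleported.
245 qubit(s) -> 2 * 245 = 490 classical bits

490


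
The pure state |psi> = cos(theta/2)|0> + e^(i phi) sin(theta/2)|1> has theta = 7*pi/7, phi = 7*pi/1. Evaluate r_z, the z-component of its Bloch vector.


theta = 3.1416, phi = 21.9911
r_z = cos(theta) = -1.0000

-1.0000


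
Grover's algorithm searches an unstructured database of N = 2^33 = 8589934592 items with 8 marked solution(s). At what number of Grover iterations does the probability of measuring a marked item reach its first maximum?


After j Grover iterations the success probability is P(j) = sin^2((2j+1)*theta), where sin(theta) = sqrt(k/N).
N = 2^33 = 8589934592, k = 8
sin(theta) = sqrt(k/N) = 3.051757812e-05
theta = arcsin(sqrt(k/N)) = 3.051757813e-05 rad
P(j) reaches its first maximum when (2j+1)*theta is as close as possible to pi/2, i.e. j = round(pi/(4*theta) - 1/2).
pi/(4*theta) - 1/2 = 25735.4270
(For comparison, the common estimate pi/4 * sqrt(N/k) = 25735.9270; the exact maximiser is used here.)
Optimal iterations = 25735

25735


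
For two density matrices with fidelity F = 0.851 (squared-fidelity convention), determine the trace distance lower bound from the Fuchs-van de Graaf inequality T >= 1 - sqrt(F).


Fuchs-van de Graaf (squared-fidelity convention): 1 - sqrt(F) <= T <= sqrt(1 - F).
Lower bound: T >= 1 - sqrt(F)
sqrt(F) = sqrt(0.851) = 0.9225
T >= 1 - 0.9225
T >= 0.0775

0.0775


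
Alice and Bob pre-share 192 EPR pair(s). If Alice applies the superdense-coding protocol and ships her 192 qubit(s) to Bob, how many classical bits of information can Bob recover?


Superdense coding allows 2 classical bits per shared entangled pair.
192 pair(s) -> 2 * 192 = 384 classical bits

384


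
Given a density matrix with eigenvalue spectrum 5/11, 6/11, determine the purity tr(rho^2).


tr(rho^2) = sum of eigenvalues squared
= (5/11)^2 + (6/11)^2
= (25 + 36) / 121
= 61/121
= 0.5041

0.5041


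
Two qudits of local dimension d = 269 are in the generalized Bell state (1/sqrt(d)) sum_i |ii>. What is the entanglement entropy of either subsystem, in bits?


For a maximally entangled state in d x d:
S = log2(d) = log2(269)
= 8.0715

8.0715


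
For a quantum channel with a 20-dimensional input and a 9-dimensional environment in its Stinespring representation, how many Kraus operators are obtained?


Tracing out the environment in an orthonormal basis {|i>_E} gives Kraus operators K_i = <i|_E U |0>_E.
Number of Kraus operators = dim(H_env) = d_env
= 9

9


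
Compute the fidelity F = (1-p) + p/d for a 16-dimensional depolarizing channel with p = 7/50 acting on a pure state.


F = (1-p) + p/d
= (1 - 0.1400) + 0.1400/16
= 0.8600 + 0.0088
= 0.8688

0.8688


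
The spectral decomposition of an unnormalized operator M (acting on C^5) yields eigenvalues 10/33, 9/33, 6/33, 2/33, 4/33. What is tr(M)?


tr(M) = sum of eigenvalues
= 10/33 + 9/33 + 6/33 + 2/33 + 4/33
= 31/33
= 0.9394

0.9394


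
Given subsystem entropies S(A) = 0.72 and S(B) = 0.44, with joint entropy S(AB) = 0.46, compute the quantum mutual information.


I(A:B) = S(A) + S(B) - S(AB)
= 0.72 + 0.44 - 0.46
= 0.7000

0.7000


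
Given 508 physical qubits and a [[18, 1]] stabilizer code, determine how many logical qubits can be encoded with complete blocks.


Each code block uses 18 physical qubits for 1 logical qubit(s).
Number of complete blocks = floor(508 / 18) = 28
Logical qubits = 28 * 1
= 28

28


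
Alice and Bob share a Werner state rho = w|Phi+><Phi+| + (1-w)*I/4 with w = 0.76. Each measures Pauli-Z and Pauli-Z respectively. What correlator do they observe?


|Phi+> = (|00> + |11>)/sqrt(2)
For the pure Bell state, <Z_A Z_B> = +1 (Bell-state Pauli correlator).
The maximally-mixed part I/4 has tr(I/4 * P tensor P) = 0 for any traceless Pauli P.
So <Z_A Z_B>_rho = w * (+1) + (1 - w) * 0
= 0.76 * (+1)
= 0.7600

0.7600


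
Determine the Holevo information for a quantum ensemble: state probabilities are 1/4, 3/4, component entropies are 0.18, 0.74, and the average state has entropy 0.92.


chi = S(rho) - sum_i p_i * S(rho_i)
Weighted entropy = 1/4 * 0.18 + 3/4 * 0.74
= 0.6000
chi = 0.92 - 0.6000
= 0.3200

0.3200


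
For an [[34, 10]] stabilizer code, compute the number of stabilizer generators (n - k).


For an [[n,k]] stabilizer code:
Number of stabilizer generators = n - k
= 34 - 10
= 24

24


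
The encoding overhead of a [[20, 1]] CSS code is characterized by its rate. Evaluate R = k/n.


Code rate R = k/n
= 1/20
= 0.0500

0.0500


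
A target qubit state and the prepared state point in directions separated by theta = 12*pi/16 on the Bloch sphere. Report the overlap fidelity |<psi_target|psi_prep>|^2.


For states separated by angle theta on Bloch sphere:
F = cos^2(theta/2)
theta = 12*pi/16 = 2.3562
theta/2 = 1.1781
cos(theta/2) = 0.3827
F = 0.1464

0.1464


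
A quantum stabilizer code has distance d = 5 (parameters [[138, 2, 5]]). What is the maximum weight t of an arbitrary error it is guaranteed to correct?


Code parameters: [[138, 2, 5]], distance d = 5.
Number of correctable errors = floor((d-1)/2)
= floor((5 - 1)/2)
= floor(4/2)
= 2

2


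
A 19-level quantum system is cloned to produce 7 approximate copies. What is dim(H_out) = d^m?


Output space = H^(tensor 7) where dim(H) = 19
dim = 19^7
= 361 (after 2 factors)
= 6859 (after 3 factors)
= 130321 (after 4 factors)
= 2476099 (after 5 factors)
= 47045881 (after 6 factors)
= 893871739 (after 7 factors)
= 893871739

893871739


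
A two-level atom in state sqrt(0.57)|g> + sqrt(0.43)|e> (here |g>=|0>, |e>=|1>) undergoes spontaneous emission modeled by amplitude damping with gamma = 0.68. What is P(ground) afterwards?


For amplitude damping with parameter gamma on state sqrt(a)|0> + sqrt(b)|1>:
alpha^2 = 0.57, beta^2 = 0.43
P(|0>) = alpha^2 + gamma * beta^2
= 0.57 + 0.68 * 0.43
= 0.57 + 0.2924
= 0.8624

0.8624


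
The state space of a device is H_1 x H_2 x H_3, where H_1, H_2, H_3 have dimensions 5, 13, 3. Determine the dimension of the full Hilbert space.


dim(H_1 x H_2 x H_3) = 5 * 13 * 3
= 65 * 3
= 195

195


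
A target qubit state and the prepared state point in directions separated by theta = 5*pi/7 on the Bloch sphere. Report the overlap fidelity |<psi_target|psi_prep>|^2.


For states separated by angle theta on Bloch sphere:
F = cos^2(theta/2)
theta = 5*pi/7 = 2.2440
theta/2 = 1.1220
cos(theta/2) = 0.4339
F = 0.1883

0.1883


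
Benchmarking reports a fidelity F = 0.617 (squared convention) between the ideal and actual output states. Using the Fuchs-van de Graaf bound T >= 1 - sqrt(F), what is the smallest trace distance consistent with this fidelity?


Fuchs-van de Graaf (squared-fidelity convention): 1 - sqrt(F) <= T <= sqrt(1 - F).
Lower bound: T >= 1 - sqrt(F)
sqrt(F) = sqrt(0.617) = 0.7855
T >= 1 - 0.7855
T >= 0.2145

0.2145


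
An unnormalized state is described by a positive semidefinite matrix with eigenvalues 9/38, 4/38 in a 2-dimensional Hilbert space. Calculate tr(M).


tr(M) = sum of eigenvalues
= 9/38 + 4/38
= 13/38
= 0.3421

0.3421


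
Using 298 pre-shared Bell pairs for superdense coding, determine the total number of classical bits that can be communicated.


Superdense coding allows 2 classical bits per shared entangled pair.
298 pair(s) -> 2 * 298 = 596 classical bits

596


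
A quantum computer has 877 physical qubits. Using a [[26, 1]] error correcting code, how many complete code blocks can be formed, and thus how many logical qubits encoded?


Each code block uses 26 physical qubits for 1 logical qubit(s).
Number of complete blocks = floor(877 / 26) = 33
Logical qubits = 33 * 1
= 33

33


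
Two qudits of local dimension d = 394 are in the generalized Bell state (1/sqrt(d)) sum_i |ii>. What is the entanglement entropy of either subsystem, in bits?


For a maximally entangled state in d x d:
S = log2(d) = log2(394)
= 8.6221

8.6221


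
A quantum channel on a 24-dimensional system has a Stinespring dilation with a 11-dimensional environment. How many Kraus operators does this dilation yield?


Tracing out the environment in an orthonormal basis {|i>_E} gives Kraus operators K_i = <i|_E U |0>_E.
Number of Kraus operators = dim(H_env) = d_env
= 11

11


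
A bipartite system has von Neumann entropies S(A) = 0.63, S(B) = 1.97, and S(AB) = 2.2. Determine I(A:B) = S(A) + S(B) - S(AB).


I(A:B) = S(A) + S(B) - S(AB)
= 0.63 + 1.97 - 2.2
= 0.4000

0.4000


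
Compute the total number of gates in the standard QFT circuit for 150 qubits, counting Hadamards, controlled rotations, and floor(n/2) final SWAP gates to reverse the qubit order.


Hadamard gates: 150
Controlled rotations: n*(n-1)/2 = 150*149/2 = 11175
SWAP gates: floor(n/2) = floor(150/2) = 75
Total = 150 + 11175 + 75
= 11400

11400


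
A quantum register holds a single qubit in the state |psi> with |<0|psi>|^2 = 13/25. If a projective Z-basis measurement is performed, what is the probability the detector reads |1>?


|alpha|^2 = 13/25 = 0.5200
|beta|^2 = 1 - 13/25 = 12/25 = 0.4800
P(|1>) = |beta|^2 = 0.4800

0.4800


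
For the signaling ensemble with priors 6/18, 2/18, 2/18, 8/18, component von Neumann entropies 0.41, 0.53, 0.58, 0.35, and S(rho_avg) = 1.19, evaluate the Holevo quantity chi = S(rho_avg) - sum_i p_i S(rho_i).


chi = S(rho) - sum_i p_i * S(rho_i)
Weighted entropy = 6/18 * 0.41 + 2/18 * 0.53 + 2/18 * 0.58 + 8/18 * 0.35
= 0.4156
chi = 1.19 - 0.4156
= 0.7744

0.7744


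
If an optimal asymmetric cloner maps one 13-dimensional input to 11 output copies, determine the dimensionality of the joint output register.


Output space = H^(tensor 11) where dim(H) = 13
dim = 13^11
= 169 (after 2 factors)
= 2197 (after 3 factors)
= 28561 (after 4 factors)
= 371293 (after 5 factors)
= 4826809 (after 6 factors)
= 62748517 (after 7 factors)
= 815730721 (after 8 factors)
= 10604499373 (after 9 factors)
= 137858491849 (after 10 factors)
= 1792160394037 (after 11 factors)
= 1792160394037

1792160394037


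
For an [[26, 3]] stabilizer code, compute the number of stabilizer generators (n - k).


For an [[n,k]] stabilizer code:
Number of stabilizer generators = n - k
= 26 - 3
= 23

23


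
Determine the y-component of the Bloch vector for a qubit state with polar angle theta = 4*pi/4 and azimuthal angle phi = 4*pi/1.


theta = 3.1416, phi = 12.5664
r_y = sin(theta)*sin(phi) = 0.0000 * 0.0000
r_y = 0.0000

0.0000


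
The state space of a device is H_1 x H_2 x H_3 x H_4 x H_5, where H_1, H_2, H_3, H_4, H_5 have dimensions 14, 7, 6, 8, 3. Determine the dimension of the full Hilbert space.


dim(H_1 x H_2 x H_3 x H_4 x H_5) = 14 * 7 * 6 * 8 * 3
= 98 * 6 * 8 * 3
= 588 * 8 * 3
= 4704 * 3
= 14112

14112


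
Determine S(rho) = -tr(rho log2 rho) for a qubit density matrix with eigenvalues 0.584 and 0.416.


S = -p*log2(p) - (1-p)*log2(1-p)
p = 0.5840, 1-p = 0.4160
= -0.5840 * log2(0.5840) - 0.4160 * log2(0.4160)
= -(-0.4532) - (-0.5264)
= 0.9795

0.9795


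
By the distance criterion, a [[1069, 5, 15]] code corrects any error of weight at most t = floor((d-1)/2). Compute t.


Code parameters: [[1069, 5, 15]], distance d = 15.
Number of correctable errors = floor((d-1)/2)
= floor((15 - 1)/2)
= floor(14/2)
= 7

7


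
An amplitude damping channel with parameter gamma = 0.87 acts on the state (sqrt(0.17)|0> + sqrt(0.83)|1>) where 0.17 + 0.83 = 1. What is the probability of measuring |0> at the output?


For amplitude damping with parameter gamma on state sqrt(a)|0> + sqrt(b)|1>:
alpha^2 = 0.17, beta^2 = 0.83
P(|0>) = alpha^2 + gamma * beta^2
= 0.17 + 0.87 * 0.83
= 0.17 + 0.7221
= 0.8921

0.8921


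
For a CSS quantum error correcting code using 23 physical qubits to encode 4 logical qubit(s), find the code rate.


Code rate R = k/n
= 4/23
= 0.1739

0.1739


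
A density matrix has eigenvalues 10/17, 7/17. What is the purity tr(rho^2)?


tr(rho^2) = sum of eigenvalues squared
= (10/17)^2 + (7/17)^2
= (100 + 49) / 289
= 149/289
= 0.5156

0.5156


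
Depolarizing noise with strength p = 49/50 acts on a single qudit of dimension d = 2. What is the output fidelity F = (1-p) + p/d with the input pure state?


F = (1-p) + p/d
= (1 - 0.9800) + 0.9800/2
= 0.0200 + 0.4900
= 0.5100

0.5100


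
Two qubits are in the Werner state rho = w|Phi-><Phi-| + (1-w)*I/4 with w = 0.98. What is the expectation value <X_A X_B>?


|Phi-> = (|00> - |11>)/sqrt(2)
For the pure Bell state, <X_A X_B> = -1 (Bell-state Pauli correlator).
The maximally-mixed part I/4 has tr(I/4 * P tensor P) = 0 for any traceless Pauli P.
So <X_A X_B>_rho = w * (-1) + (1 - w) * 0
= 0.98 * (-1)
= -0.9800

-0.9800


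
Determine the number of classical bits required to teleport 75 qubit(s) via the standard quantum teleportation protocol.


Quantum teleportation requires 2 classical bits per qubit teleported.
75 qubit(s) -> 2 * 75 = 150 classical bits

150


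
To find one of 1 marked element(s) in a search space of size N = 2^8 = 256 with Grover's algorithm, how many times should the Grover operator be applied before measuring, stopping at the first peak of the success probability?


After j Grover iterations the success probability is P(j) = sin^2((2j+1)*theta), where sin(theta) = sqrt(k/N).
N = 2^8 = 256, k = 1
sin(theta) = sqrt(k/N) = 0.0625
theta = arcsin(sqrt(k/N)) = 0.0625407618 rad
P(j) reaches its first maximum when (2j+1)*theta is as close as possible to pi/2, i.e. j = round(pi/(4*theta) - 1/2).
pi/(4*theta) - 1/2 = 12.0582
(For comparison, the common estimate pi/4 * sqrt(N/k) = 12.5664; the exact maximiser is used here.)
Optimal iterations = 12

12


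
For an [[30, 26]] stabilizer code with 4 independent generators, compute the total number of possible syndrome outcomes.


Each stabilizer generator gives a binary (+1 or -1) measurement outcome.
With 4 independent generators:
Total syndromes = 2^4
= 16

16


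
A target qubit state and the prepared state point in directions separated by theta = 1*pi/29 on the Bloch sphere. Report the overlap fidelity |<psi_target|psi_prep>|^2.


For states separated by angle theta on Bloch sphere:
F = cos^2(theta/2)
theta = 1*pi/29 = 0.1083
theta/2 = 0.0542
cos(theta/2) = 0.9985
F = 0.9971

0.9971


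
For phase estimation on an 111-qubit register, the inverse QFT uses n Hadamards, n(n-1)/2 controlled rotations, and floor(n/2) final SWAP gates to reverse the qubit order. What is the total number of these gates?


Hadamard gates: 111
Controlled rotations: n*(n-1)/2 = 111*110/2 = 6105
SWAP gates: floor(n/2) = floor(111/2) = 55
Total = 111 + 6105 + 55
= 6271

6271


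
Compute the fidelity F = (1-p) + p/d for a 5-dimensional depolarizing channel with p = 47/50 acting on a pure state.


F = (1-p) + p/d
= (1 - 0.9400) + 0.9400/5
= 0.0600 + 0.1880
= 0.2480

0.2480


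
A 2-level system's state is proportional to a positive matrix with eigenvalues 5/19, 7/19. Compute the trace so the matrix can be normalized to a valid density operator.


tr(M) = sum of eigenvalues
= 5/19 + 7/19
= 12/19
= 0.6316

0.6316


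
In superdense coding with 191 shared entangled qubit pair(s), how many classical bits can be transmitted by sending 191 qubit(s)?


Superdense coding allows 2 classical bits per shared entangled pair.
191 pair(s) -> 2 * 191 = 382 classical bits

382


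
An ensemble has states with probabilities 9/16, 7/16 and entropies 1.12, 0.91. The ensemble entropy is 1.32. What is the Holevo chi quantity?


chi = S(rho) - sum_i p_i * S(rho_i)
Weighted entropy = 9/16 * 1.12 + 7/16 * 0.91
= 1.0281
chi = 1.32 - 1.0281
= 0.2919

0.2919


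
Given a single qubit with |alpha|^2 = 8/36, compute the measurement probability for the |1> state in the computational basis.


|alpha|^2 = 8/36 = 0.2222
|beta|^2 = 1 - 8/36 = 28/36 = 0.7778
P(|1>) = |beta|^2 = 0.7778

0.7778
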